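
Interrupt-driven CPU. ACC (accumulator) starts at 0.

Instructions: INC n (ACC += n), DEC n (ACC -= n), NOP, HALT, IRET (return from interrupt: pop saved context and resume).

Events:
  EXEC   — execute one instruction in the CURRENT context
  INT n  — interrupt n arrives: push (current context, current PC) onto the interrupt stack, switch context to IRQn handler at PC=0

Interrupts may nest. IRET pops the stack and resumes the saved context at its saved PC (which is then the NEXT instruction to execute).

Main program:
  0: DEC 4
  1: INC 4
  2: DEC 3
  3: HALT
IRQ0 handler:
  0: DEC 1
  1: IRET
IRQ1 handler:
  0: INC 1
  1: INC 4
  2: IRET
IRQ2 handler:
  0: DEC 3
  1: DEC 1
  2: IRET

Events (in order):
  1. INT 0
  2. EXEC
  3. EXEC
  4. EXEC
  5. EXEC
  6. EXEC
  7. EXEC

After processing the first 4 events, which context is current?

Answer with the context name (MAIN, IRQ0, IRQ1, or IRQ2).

Event 1 (INT 0): INT 0 arrives: push (MAIN, PC=0), enter IRQ0 at PC=0 (depth now 1)
Event 2 (EXEC): [IRQ0] PC=0: DEC 1 -> ACC=-1
Event 3 (EXEC): [IRQ0] PC=1: IRET -> resume MAIN at PC=0 (depth now 0)
Event 4 (EXEC): [MAIN] PC=0: DEC 4 -> ACC=-5

Answer: MAIN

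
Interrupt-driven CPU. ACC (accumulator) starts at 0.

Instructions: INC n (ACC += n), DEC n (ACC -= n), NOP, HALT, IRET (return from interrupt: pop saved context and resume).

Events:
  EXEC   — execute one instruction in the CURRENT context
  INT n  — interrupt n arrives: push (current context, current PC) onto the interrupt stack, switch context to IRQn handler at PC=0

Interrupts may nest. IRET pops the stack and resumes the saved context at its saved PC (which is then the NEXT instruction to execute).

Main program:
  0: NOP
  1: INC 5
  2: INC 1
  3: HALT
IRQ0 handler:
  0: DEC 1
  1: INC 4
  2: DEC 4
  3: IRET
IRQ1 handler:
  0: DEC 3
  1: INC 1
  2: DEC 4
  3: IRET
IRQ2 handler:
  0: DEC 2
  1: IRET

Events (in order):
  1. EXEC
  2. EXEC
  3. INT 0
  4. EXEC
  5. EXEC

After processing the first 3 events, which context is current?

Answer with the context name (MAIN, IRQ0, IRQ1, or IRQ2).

Answer: IRQ0

Derivation:
Event 1 (EXEC): [MAIN] PC=0: NOP
Event 2 (EXEC): [MAIN] PC=1: INC 5 -> ACC=5
Event 3 (INT 0): INT 0 arrives: push (MAIN, PC=2), enter IRQ0 at PC=0 (depth now 1)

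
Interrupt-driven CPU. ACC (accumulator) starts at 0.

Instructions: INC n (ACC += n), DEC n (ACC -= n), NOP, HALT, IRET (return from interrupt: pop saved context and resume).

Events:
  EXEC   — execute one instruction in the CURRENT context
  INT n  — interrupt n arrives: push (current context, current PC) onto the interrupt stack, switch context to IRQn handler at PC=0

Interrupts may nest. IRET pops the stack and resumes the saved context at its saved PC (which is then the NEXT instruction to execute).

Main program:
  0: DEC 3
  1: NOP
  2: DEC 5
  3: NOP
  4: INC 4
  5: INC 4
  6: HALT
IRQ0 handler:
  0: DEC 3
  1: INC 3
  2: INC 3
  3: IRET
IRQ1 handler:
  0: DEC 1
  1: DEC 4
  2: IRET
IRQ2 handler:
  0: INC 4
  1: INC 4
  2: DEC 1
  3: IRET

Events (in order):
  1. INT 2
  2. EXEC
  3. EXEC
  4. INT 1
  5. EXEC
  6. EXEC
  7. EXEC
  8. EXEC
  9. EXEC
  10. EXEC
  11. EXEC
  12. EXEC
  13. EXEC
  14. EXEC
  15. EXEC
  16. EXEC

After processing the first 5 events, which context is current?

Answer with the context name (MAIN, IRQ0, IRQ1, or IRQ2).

Answer: IRQ1

Derivation:
Event 1 (INT 2): INT 2 arrives: push (MAIN, PC=0), enter IRQ2 at PC=0 (depth now 1)
Event 2 (EXEC): [IRQ2] PC=0: INC 4 -> ACC=4
Event 3 (EXEC): [IRQ2] PC=1: INC 4 -> ACC=8
Event 4 (INT 1): INT 1 arrives: push (IRQ2, PC=2), enter IRQ1 at PC=0 (depth now 2)
Event 5 (EXEC): [IRQ1] PC=0: DEC 1 -> ACC=7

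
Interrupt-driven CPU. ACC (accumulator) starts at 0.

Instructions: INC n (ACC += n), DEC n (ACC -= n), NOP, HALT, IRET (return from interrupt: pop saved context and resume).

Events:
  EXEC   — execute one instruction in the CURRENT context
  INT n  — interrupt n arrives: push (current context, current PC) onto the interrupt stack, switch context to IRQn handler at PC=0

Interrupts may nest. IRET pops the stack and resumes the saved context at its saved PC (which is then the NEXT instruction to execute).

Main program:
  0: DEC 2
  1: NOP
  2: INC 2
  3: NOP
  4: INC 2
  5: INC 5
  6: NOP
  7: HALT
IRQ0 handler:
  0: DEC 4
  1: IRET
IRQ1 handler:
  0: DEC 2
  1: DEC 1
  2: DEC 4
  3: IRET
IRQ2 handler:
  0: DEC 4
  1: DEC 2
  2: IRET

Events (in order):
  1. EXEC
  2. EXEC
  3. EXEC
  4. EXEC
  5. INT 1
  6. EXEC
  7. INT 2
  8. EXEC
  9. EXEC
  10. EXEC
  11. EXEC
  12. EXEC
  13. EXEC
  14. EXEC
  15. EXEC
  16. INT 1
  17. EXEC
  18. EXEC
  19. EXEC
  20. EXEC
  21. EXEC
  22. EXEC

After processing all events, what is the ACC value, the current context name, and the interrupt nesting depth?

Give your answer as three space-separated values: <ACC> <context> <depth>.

Answer: -13 MAIN 0

Derivation:
Event 1 (EXEC): [MAIN] PC=0: DEC 2 -> ACC=-2
Event 2 (EXEC): [MAIN] PC=1: NOP
Event 3 (EXEC): [MAIN] PC=2: INC 2 -> ACC=0
Event 4 (EXEC): [MAIN] PC=3: NOP
Event 5 (INT 1): INT 1 arrives: push (MAIN, PC=4), enter IRQ1 at PC=0 (depth now 1)
Event 6 (EXEC): [IRQ1] PC=0: DEC 2 -> ACC=-2
Event 7 (INT 2): INT 2 arrives: push (IRQ1, PC=1), enter IRQ2 at PC=0 (depth now 2)
Event 8 (EXEC): [IRQ2] PC=0: DEC 4 -> ACC=-6
Event 9 (EXEC): [IRQ2] PC=1: DEC 2 -> ACC=-8
Event 10 (EXEC): [IRQ2] PC=2: IRET -> resume IRQ1 at PC=1 (depth now 1)
Event 11 (EXEC): [IRQ1] PC=1: DEC 1 -> ACC=-9
Event 12 (EXEC): [IRQ1] PC=2: DEC 4 -> ACC=-13
Event 13 (EXEC): [IRQ1] PC=3: IRET -> resume MAIN at PC=4 (depth now 0)
Event 14 (EXEC): [MAIN] PC=4: INC 2 -> ACC=-11
Event 15 (EXEC): [MAIN] PC=5: INC 5 -> ACC=-6
Event 16 (INT 1): INT 1 arrives: push (MAIN, PC=6), enter IRQ1 at PC=0 (depth now 1)
Event 17 (EXEC): [IRQ1] PC=0: DEC 2 -> ACC=-8
Event 18 (EXEC): [IRQ1] PC=1: DEC 1 -> ACC=-9
Event 19 (EXEC): [IRQ1] PC=2: DEC 4 -> ACC=-13
Event 20 (EXEC): [IRQ1] PC=3: IRET -> resume MAIN at PC=6 (depth now 0)
Event 21 (EXEC): [MAIN] PC=6: NOP
Event 22 (EXEC): [MAIN] PC=7: HALT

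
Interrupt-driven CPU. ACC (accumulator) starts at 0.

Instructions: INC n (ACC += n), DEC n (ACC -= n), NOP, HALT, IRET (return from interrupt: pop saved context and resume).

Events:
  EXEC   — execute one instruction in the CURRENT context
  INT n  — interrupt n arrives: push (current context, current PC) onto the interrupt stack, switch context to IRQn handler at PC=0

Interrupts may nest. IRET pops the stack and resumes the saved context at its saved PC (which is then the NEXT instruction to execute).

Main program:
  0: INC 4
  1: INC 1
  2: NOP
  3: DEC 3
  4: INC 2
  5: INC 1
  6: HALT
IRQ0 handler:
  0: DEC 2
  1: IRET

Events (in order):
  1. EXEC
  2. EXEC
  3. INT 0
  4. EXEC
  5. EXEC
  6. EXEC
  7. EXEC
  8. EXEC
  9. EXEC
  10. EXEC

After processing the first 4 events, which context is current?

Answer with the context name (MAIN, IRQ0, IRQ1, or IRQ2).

Answer: IRQ0

Derivation:
Event 1 (EXEC): [MAIN] PC=0: INC 4 -> ACC=4
Event 2 (EXEC): [MAIN] PC=1: INC 1 -> ACC=5
Event 3 (INT 0): INT 0 arrives: push (MAIN, PC=2), enter IRQ0 at PC=0 (depth now 1)
Event 4 (EXEC): [IRQ0] PC=0: DEC 2 -> ACC=3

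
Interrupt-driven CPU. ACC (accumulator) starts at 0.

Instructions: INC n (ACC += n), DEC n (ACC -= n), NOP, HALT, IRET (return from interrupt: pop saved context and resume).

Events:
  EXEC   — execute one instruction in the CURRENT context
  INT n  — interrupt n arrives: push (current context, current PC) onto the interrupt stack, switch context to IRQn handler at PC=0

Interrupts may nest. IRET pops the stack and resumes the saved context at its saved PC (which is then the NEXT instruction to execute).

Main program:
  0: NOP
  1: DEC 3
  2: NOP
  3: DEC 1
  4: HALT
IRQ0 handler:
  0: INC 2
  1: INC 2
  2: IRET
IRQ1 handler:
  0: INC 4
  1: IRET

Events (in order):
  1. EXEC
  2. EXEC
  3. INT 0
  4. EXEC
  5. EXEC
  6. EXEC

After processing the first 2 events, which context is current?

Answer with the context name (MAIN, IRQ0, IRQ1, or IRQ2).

Answer: MAIN

Derivation:
Event 1 (EXEC): [MAIN] PC=0: NOP
Event 2 (EXEC): [MAIN] PC=1: DEC 3 -> ACC=-3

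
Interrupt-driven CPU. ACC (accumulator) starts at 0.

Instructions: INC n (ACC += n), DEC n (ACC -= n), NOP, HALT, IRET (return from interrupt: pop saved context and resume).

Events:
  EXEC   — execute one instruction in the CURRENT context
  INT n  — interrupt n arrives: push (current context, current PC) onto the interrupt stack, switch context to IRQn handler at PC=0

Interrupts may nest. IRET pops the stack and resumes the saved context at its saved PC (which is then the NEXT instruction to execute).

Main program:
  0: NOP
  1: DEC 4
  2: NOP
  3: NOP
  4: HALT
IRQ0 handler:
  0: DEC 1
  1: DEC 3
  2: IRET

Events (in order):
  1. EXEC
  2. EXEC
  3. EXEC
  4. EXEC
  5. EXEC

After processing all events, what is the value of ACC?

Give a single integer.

Event 1 (EXEC): [MAIN] PC=0: NOP
Event 2 (EXEC): [MAIN] PC=1: DEC 4 -> ACC=-4
Event 3 (EXEC): [MAIN] PC=2: NOP
Event 4 (EXEC): [MAIN] PC=3: NOP
Event 5 (EXEC): [MAIN] PC=4: HALT

Answer: -4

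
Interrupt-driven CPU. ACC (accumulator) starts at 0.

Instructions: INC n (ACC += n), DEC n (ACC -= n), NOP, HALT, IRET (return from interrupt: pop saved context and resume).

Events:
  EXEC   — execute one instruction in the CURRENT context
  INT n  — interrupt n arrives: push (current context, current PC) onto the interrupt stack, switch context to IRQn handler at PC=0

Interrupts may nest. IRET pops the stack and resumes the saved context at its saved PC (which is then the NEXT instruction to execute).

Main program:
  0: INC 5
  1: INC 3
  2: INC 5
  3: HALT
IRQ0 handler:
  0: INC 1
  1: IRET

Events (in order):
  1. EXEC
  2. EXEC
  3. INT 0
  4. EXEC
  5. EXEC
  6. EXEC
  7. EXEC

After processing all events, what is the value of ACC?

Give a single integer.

Event 1 (EXEC): [MAIN] PC=0: INC 5 -> ACC=5
Event 2 (EXEC): [MAIN] PC=1: INC 3 -> ACC=8
Event 3 (INT 0): INT 0 arrives: push (MAIN, PC=2), enter IRQ0 at PC=0 (depth now 1)
Event 4 (EXEC): [IRQ0] PC=0: INC 1 -> ACC=9
Event 5 (EXEC): [IRQ0] PC=1: IRET -> resume MAIN at PC=2 (depth now 0)
Event 6 (EXEC): [MAIN] PC=2: INC 5 -> ACC=14
Event 7 (EXEC): [MAIN] PC=3: HALT

Answer: 14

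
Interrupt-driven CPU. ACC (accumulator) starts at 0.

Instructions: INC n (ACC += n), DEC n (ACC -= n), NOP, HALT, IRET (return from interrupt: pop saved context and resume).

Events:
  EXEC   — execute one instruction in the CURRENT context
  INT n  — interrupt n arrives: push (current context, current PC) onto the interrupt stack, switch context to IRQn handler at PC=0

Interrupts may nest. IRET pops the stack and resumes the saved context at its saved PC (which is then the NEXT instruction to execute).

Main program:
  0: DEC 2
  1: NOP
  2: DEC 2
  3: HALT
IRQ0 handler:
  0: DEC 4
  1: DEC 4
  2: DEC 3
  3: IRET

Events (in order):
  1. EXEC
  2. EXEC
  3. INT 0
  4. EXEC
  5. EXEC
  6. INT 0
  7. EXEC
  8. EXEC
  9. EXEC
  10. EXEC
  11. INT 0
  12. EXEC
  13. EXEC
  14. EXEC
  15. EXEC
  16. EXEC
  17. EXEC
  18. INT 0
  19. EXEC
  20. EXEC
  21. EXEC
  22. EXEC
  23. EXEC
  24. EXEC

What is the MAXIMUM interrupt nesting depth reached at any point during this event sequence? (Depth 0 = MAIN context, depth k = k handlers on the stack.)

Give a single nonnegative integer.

Event 1 (EXEC): [MAIN] PC=0: DEC 2 -> ACC=-2 [depth=0]
Event 2 (EXEC): [MAIN] PC=1: NOP [depth=0]
Event 3 (INT 0): INT 0 arrives: push (MAIN, PC=2), enter IRQ0 at PC=0 (depth now 1) [depth=1]
Event 4 (EXEC): [IRQ0] PC=0: DEC 4 -> ACC=-6 [depth=1]
Event 5 (EXEC): [IRQ0] PC=1: DEC 4 -> ACC=-10 [depth=1]
Event 6 (INT 0): INT 0 arrives: push (IRQ0, PC=2), enter IRQ0 at PC=0 (depth now 2) [depth=2]
Event 7 (EXEC): [IRQ0] PC=0: DEC 4 -> ACC=-14 [depth=2]
Event 8 (EXEC): [IRQ0] PC=1: DEC 4 -> ACC=-18 [depth=2]
Event 9 (EXEC): [IRQ0] PC=2: DEC 3 -> ACC=-21 [depth=2]
Event 10 (EXEC): [IRQ0] PC=3: IRET -> resume IRQ0 at PC=2 (depth now 1) [depth=1]
Event 11 (INT 0): INT 0 arrives: push (IRQ0, PC=2), enter IRQ0 at PC=0 (depth now 2) [depth=2]
Event 12 (EXEC): [IRQ0] PC=0: DEC 4 -> ACC=-25 [depth=2]
Event 13 (EXEC): [IRQ0] PC=1: DEC 4 -> ACC=-29 [depth=2]
Event 14 (EXEC): [IRQ0] PC=2: DEC 3 -> ACC=-32 [depth=2]
Event 15 (EXEC): [IRQ0] PC=3: IRET -> resume IRQ0 at PC=2 (depth now 1) [depth=1]
Event 16 (EXEC): [IRQ0] PC=2: DEC 3 -> ACC=-35 [depth=1]
Event 17 (EXEC): [IRQ0] PC=3: IRET -> resume MAIN at PC=2 (depth now 0) [depth=0]
Event 18 (INT 0): INT 0 arrives: push (MAIN, PC=2), enter IRQ0 at PC=0 (depth now 1) [depth=1]
Event 19 (EXEC): [IRQ0] PC=0: DEC 4 -> ACC=-39 [depth=1]
Event 20 (EXEC): [IRQ0] PC=1: DEC 4 -> ACC=-43 [depth=1]
Event 21 (EXEC): [IRQ0] PC=2: DEC 3 -> ACC=-46 [depth=1]
Event 22 (EXEC): [IRQ0] PC=3: IRET -> resume MAIN at PC=2 (depth now 0) [depth=0]
Event 23 (EXEC): [MAIN] PC=2: DEC 2 -> ACC=-48 [depth=0]
Event 24 (EXEC): [MAIN] PC=3: HALT [depth=0]
Max depth observed: 2

Answer: 2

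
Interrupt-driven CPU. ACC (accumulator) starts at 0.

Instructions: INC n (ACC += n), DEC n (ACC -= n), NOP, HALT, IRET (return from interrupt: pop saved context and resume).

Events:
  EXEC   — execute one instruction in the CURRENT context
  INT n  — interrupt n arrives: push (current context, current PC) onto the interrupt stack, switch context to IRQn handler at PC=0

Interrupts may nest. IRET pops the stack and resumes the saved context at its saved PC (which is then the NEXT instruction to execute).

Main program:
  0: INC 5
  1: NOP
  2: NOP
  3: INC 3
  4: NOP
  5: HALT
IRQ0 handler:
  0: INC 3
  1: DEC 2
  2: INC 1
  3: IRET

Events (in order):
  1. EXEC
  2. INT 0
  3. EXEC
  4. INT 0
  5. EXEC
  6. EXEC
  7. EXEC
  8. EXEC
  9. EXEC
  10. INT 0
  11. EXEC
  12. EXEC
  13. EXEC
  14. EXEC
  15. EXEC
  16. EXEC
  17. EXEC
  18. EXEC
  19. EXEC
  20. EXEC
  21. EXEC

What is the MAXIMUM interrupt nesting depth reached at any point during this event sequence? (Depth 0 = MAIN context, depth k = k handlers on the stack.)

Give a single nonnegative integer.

Answer: 2

Derivation:
Event 1 (EXEC): [MAIN] PC=0: INC 5 -> ACC=5 [depth=0]
Event 2 (INT 0): INT 0 arrives: push (MAIN, PC=1), enter IRQ0 at PC=0 (depth now 1) [depth=1]
Event 3 (EXEC): [IRQ0] PC=0: INC 3 -> ACC=8 [depth=1]
Event 4 (INT 0): INT 0 arrives: push (IRQ0, PC=1), enter IRQ0 at PC=0 (depth now 2) [depth=2]
Event 5 (EXEC): [IRQ0] PC=0: INC 3 -> ACC=11 [depth=2]
Event 6 (EXEC): [IRQ0] PC=1: DEC 2 -> ACC=9 [depth=2]
Event 7 (EXEC): [IRQ0] PC=2: INC 1 -> ACC=10 [depth=2]
Event 8 (EXEC): [IRQ0] PC=3: IRET -> resume IRQ0 at PC=1 (depth now 1) [depth=1]
Event 9 (EXEC): [IRQ0] PC=1: DEC 2 -> ACC=8 [depth=1]
Event 10 (INT 0): INT 0 arrives: push (IRQ0, PC=2), enter IRQ0 at PC=0 (depth now 2) [depth=2]
Event 11 (EXEC): [IRQ0] PC=0: INC 3 -> ACC=11 [depth=2]
Event 12 (EXEC): [IRQ0] PC=1: DEC 2 -> ACC=9 [depth=2]
Event 13 (EXEC): [IRQ0] PC=2: INC 1 -> ACC=10 [depth=2]
Event 14 (EXEC): [IRQ0] PC=3: IRET -> resume IRQ0 at PC=2 (depth now 1) [depth=1]
Event 15 (EXEC): [IRQ0] PC=2: INC 1 -> ACC=11 [depth=1]
Event 16 (EXEC): [IRQ0] PC=3: IRET -> resume MAIN at PC=1 (depth now 0) [depth=0]
Event 17 (EXEC): [MAIN] PC=1: NOP [depth=0]
Event 18 (EXEC): [MAIN] PC=2: NOP [depth=0]
Event 19 (EXEC): [MAIN] PC=3: INC 3 -> ACC=14 [depth=0]
Event 20 (EXEC): [MAIN] PC=4: NOP [depth=0]
Event 21 (EXEC): [MAIN] PC=5: HALT [depth=0]
Max depth observed: 2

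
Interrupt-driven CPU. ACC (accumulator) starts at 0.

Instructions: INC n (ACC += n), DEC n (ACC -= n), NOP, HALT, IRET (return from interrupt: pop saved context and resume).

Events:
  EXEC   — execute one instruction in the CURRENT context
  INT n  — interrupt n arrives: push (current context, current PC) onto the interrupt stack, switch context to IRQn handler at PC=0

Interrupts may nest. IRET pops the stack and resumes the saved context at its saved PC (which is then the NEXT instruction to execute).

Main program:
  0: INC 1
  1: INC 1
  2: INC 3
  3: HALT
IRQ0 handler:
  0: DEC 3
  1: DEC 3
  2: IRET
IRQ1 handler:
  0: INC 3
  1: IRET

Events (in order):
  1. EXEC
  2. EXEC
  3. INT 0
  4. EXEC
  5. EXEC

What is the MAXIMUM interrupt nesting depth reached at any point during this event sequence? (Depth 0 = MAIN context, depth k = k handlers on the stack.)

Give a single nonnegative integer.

Answer: 1

Derivation:
Event 1 (EXEC): [MAIN] PC=0: INC 1 -> ACC=1 [depth=0]
Event 2 (EXEC): [MAIN] PC=1: INC 1 -> ACC=2 [depth=0]
Event 3 (INT 0): INT 0 arrives: push (MAIN, PC=2), enter IRQ0 at PC=0 (depth now 1) [depth=1]
Event 4 (EXEC): [IRQ0] PC=0: DEC 3 -> ACC=-1 [depth=1]
Event 5 (EXEC): [IRQ0] PC=1: DEC 3 -> ACC=-4 [depth=1]
Max depth observed: 1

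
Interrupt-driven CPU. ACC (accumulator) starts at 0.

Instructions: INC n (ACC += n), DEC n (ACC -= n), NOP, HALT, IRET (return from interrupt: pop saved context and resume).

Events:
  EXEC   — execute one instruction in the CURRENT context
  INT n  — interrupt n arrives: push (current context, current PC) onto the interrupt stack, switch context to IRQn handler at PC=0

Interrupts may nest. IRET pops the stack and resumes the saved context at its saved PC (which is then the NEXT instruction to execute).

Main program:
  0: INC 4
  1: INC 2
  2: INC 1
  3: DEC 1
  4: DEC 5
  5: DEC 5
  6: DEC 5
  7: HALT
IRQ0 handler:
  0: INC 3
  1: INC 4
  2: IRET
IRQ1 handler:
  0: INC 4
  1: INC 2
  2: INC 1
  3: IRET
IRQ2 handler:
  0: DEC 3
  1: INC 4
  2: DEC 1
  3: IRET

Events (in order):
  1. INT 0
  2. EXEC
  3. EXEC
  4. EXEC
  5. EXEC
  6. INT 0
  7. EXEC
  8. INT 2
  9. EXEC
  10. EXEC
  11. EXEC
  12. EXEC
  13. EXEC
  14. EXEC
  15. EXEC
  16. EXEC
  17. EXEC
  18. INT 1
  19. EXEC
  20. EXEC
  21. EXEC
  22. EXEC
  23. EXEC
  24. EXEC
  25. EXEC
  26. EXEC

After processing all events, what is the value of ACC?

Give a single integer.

Event 1 (INT 0): INT 0 arrives: push (MAIN, PC=0), enter IRQ0 at PC=0 (depth now 1)
Event 2 (EXEC): [IRQ0] PC=0: INC 3 -> ACC=3
Event 3 (EXEC): [IRQ0] PC=1: INC 4 -> ACC=7
Event 4 (EXEC): [IRQ0] PC=2: IRET -> resume MAIN at PC=0 (depth now 0)
Event 5 (EXEC): [MAIN] PC=0: INC 4 -> ACC=11
Event 6 (INT 0): INT 0 arrives: push (MAIN, PC=1), enter IRQ0 at PC=0 (depth now 1)
Event 7 (EXEC): [IRQ0] PC=0: INC 3 -> ACC=14
Event 8 (INT 2): INT 2 arrives: push (IRQ0, PC=1), enter IRQ2 at PC=0 (depth now 2)
Event 9 (EXEC): [IRQ2] PC=0: DEC 3 -> ACC=11
Event 10 (EXEC): [IRQ2] PC=1: INC 4 -> ACC=15
Event 11 (EXEC): [IRQ2] PC=2: DEC 1 -> ACC=14
Event 12 (EXEC): [IRQ2] PC=3: IRET -> resume IRQ0 at PC=1 (depth now 1)
Event 13 (EXEC): [IRQ0] PC=1: INC 4 -> ACC=18
Event 14 (EXEC): [IRQ0] PC=2: IRET -> resume MAIN at PC=1 (depth now 0)
Event 15 (EXEC): [MAIN] PC=1: INC 2 -> ACC=20
Event 16 (EXEC): [MAIN] PC=2: INC 1 -> ACC=21
Event 17 (EXEC): [MAIN] PC=3: DEC 1 -> ACC=20
Event 18 (INT 1): INT 1 arrives: push (MAIN, PC=4), enter IRQ1 at PC=0 (depth now 1)
Event 19 (EXEC): [IRQ1] PC=0: INC 4 -> ACC=24
Event 20 (EXEC): [IRQ1] PC=1: INC 2 -> ACC=26
Event 21 (EXEC): [IRQ1] PC=2: INC 1 -> ACC=27
Event 22 (EXEC): [IRQ1] PC=3: IRET -> resume MAIN at PC=4 (depth now 0)
Event 23 (EXEC): [MAIN] PC=4: DEC 5 -> ACC=22
Event 24 (EXEC): [MAIN] PC=5: DEC 5 -> ACC=17
Event 25 (EXEC): [MAIN] PC=6: DEC 5 -> ACC=12
Event 26 (EXEC): [MAIN] PC=7: HALT

Answer: 12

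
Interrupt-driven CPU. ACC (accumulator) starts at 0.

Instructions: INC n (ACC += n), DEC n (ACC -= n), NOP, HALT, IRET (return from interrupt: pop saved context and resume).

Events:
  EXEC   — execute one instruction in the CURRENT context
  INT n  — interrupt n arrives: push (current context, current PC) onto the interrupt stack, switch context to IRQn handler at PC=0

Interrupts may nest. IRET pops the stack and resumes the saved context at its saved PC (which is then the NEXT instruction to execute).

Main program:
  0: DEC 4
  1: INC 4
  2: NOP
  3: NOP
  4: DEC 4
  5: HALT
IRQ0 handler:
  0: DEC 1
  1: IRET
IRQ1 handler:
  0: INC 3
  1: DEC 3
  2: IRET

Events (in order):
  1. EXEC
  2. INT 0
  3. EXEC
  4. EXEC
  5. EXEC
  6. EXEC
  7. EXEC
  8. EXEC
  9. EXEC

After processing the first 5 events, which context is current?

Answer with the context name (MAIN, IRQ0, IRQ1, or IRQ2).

Event 1 (EXEC): [MAIN] PC=0: DEC 4 -> ACC=-4
Event 2 (INT 0): INT 0 arrives: push (MAIN, PC=1), enter IRQ0 at PC=0 (depth now 1)
Event 3 (EXEC): [IRQ0] PC=0: DEC 1 -> ACC=-5
Event 4 (EXEC): [IRQ0] PC=1: IRET -> resume MAIN at PC=1 (depth now 0)
Event 5 (EXEC): [MAIN] PC=1: INC 4 -> ACC=-1

Answer: MAIN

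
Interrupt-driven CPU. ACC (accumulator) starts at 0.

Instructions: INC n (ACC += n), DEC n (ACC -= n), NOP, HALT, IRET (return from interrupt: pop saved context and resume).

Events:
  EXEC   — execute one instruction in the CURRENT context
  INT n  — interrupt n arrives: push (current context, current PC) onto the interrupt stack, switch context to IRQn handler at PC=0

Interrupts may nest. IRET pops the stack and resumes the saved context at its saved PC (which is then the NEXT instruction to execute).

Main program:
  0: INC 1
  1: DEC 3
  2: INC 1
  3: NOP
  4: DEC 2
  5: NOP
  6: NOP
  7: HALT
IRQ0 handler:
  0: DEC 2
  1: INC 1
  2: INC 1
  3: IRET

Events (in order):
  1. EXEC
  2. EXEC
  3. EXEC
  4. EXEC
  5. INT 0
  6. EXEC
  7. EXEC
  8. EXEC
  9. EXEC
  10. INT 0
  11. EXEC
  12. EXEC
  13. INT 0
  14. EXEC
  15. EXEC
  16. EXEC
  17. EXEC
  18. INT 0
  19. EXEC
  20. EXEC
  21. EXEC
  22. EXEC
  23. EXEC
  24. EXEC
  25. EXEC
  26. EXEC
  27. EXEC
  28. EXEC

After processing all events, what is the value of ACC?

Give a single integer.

Event 1 (EXEC): [MAIN] PC=0: INC 1 -> ACC=1
Event 2 (EXEC): [MAIN] PC=1: DEC 3 -> ACC=-2
Event 3 (EXEC): [MAIN] PC=2: INC 1 -> ACC=-1
Event 4 (EXEC): [MAIN] PC=3: NOP
Event 5 (INT 0): INT 0 arrives: push (MAIN, PC=4), enter IRQ0 at PC=0 (depth now 1)
Event 6 (EXEC): [IRQ0] PC=0: DEC 2 -> ACC=-3
Event 7 (EXEC): [IRQ0] PC=1: INC 1 -> ACC=-2
Event 8 (EXEC): [IRQ0] PC=2: INC 1 -> ACC=-1
Event 9 (EXEC): [IRQ0] PC=3: IRET -> resume MAIN at PC=4 (depth now 0)
Event 10 (INT 0): INT 0 arrives: push (MAIN, PC=4), enter IRQ0 at PC=0 (depth now 1)
Event 11 (EXEC): [IRQ0] PC=0: DEC 2 -> ACC=-3
Event 12 (EXEC): [IRQ0] PC=1: INC 1 -> ACC=-2
Event 13 (INT 0): INT 0 arrives: push (IRQ0, PC=2), enter IRQ0 at PC=0 (depth now 2)
Event 14 (EXEC): [IRQ0] PC=0: DEC 2 -> ACC=-4
Event 15 (EXEC): [IRQ0] PC=1: INC 1 -> ACC=-3
Event 16 (EXEC): [IRQ0] PC=2: INC 1 -> ACC=-2
Event 17 (EXEC): [IRQ0] PC=3: IRET -> resume IRQ0 at PC=2 (depth now 1)
Event 18 (INT 0): INT 0 arrives: push (IRQ0, PC=2), enter IRQ0 at PC=0 (depth now 2)
Event 19 (EXEC): [IRQ0] PC=0: DEC 2 -> ACC=-4
Event 20 (EXEC): [IRQ0] PC=1: INC 1 -> ACC=-3
Event 21 (EXEC): [IRQ0] PC=2: INC 1 -> ACC=-2
Event 22 (EXEC): [IRQ0] PC=3: IRET -> resume IRQ0 at PC=2 (depth now 1)
Event 23 (EXEC): [IRQ0] PC=2: INC 1 -> ACC=-1
Event 24 (EXEC): [IRQ0] PC=3: IRET -> resume MAIN at PC=4 (depth now 0)
Event 25 (EXEC): [MAIN] PC=4: DEC 2 -> ACC=-3
Event 26 (EXEC): [MAIN] PC=5: NOP
Event 27 (EXEC): [MAIN] PC=6: NOP
Event 28 (EXEC): [MAIN] PC=7: HALT

Answer: -3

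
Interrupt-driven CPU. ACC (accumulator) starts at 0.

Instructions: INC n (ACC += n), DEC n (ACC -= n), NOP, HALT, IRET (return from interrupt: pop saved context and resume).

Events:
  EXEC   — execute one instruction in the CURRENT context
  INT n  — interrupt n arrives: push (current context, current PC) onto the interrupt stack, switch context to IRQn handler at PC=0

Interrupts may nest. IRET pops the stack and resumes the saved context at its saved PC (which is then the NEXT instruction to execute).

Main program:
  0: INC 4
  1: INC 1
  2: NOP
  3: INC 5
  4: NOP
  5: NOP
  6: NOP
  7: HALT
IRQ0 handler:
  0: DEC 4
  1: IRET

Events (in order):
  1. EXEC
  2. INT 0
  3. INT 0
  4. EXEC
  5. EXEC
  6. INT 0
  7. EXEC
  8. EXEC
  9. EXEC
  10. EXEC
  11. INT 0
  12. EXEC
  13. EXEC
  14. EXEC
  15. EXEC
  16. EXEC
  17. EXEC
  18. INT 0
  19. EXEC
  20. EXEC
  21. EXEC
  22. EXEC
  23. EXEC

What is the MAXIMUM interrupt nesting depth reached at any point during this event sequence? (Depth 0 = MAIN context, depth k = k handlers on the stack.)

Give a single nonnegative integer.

Answer: 2

Derivation:
Event 1 (EXEC): [MAIN] PC=0: INC 4 -> ACC=4 [depth=0]
Event 2 (INT 0): INT 0 arrives: push (MAIN, PC=1), enter IRQ0 at PC=0 (depth now 1) [depth=1]
Event 3 (INT 0): INT 0 arrives: push (IRQ0, PC=0), enter IRQ0 at PC=0 (depth now 2) [depth=2]
Event 4 (EXEC): [IRQ0] PC=0: DEC 4 -> ACC=0 [depth=2]
Event 5 (EXEC): [IRQ0] PC=1: IRET -> resume IRQ0 at PC=0 (depth now 1) [depth=1]
Event 6 (INT 0): INT 0 arrives: push (IRQ0, PC=0), enter IRQ0 at PC=0 (depth now 2) [depth=2]
Event 7 (EXEC): [IRQ0] PC=0: DEC 4 -> ACC=-4 [depth=2]
Event 8 (EXEC): [IRQ0] PC=1: IRET -> resume IRQ0 at PC=0 (depth now 1) [depth=1]
Event 9 (EXEC): [IRQ0] PC=0: DEC 4 -> ACC=-8 [depth=1]
Event 10 (EXEC): [IRQ0] PC=1: IRET -> resume MAIN at PC=1 (depth now 0) [depth=0]
Event 11 (INT 0): INT 0 arrives: push (MAIN, PC=1), enter IRQ0 at PC=0 (depth now 1) [depth=1]
Event 12 (EXEC): [IRQ0] PC=0: DEC 4 -> ACC=-12 [depth=1]
Event 13 (EXEC): [IRQ0] PC=1: IRET -> resume MAIN at PC=1 (depth now 0) [depth=0]
Event 14 (EXEC): [MAIN] PC=1: INC 1 -> ACC=-11 [depth=0]
Event 15 (EXEC): [MAIN] PC=2: NOP [depth=0]
Event 16 (EXEC): [MAIN] PC=3: INC 5 -> ACC=-6 [depth=0]
Event 17 (EXEC): [MAIN] PC=4: NOP [depth=0]
Event 18 (INT 0): INT 0 arrives: push (MAIN, PC=5), enter IRQ0 at PC=0 (depth now 1) [depth=1]
Event 19 (EXEC): [IRQ0] PC=0: DEC 4 -> ACC=-10 [depth=1]
Event 20 (EXEC): [IRQ0] PC=1: IRET -> resume MAIN at PC=5 (depth now 0) [depth=0]
Event 21 (EXEC): [MAIN] PC=5: NOP [depth=0]
Event 22 (EXEC): [MAIN] PC=6: NOP [depth=0]
Event 23 (EXEC): [MAIN] PC=7: HALT [depth=0]
Max depth observed: 2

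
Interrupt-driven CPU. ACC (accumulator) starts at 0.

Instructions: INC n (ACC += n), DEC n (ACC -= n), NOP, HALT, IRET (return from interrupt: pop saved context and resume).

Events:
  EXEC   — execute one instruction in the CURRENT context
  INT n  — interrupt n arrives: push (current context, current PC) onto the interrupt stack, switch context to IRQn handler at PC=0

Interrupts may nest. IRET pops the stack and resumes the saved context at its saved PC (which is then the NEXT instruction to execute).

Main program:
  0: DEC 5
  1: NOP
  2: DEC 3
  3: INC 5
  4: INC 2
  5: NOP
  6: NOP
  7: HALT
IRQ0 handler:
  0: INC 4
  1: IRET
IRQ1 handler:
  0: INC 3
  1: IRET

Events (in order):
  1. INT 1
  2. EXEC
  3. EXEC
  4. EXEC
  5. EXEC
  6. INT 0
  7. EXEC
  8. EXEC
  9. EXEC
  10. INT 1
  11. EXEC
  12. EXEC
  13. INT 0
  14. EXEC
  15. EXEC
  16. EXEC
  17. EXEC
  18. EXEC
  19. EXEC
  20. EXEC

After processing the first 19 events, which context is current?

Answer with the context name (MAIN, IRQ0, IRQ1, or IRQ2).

Event 1 (INT 1): INT 1 arrives: push (MAIN, PC=0), enter IRQ1 at PC=0 (depth now 1)
Event 2 (EXEC): [IRQ1] PC=0: INC 3 -> ACC=3
Event 3 (EXEC): [IRQ1] PC=1: IRET -> resume MAIN at PC=0 (depth now 0)
Event 4 (EXEC): [MAIN] PC=0: DEC 5 -> ACC=-2
Event 5 (EXEC): [MAIN] PC=1: NOP
Event 6 (INT 0): INT 0 arrives: push (MAIN, PC=2), enter IRQ0 at PC=0 (depth now 1)
Event 7 (EXEC): [IRQ0] PC=0: INC 4 -> ACC=2
Event 8 (EXEC): [IRQ0] PC=1: IRET -> resume MAIN at PC=2 (depth now 0)
Event 9 (EXEC): [MAIN] PC=2: DEC 3 -> ACC=-1
Event 10 (INT 1): INT 1 arrives: push (MAIN, PC=3), enter IRQ1 at PC=0 (depth now 1)
Event 11 (EXEC): [IRQ1] PC=0: INC 3 -> ACC=2
Event 12 (EXEC): [IRQ1] PC=1: IRET -> resume MAIN at PC=3 (depth now 0)
Event 13 (INT 0): INT 0 arrives: push (MAIN, PC=3), enter IRQ0 at PC=0 (depth now 1)
Event 14 (EXEC): [IRQ0] PC=0: INC 4 -> ACC=6
Event 15 (EXEC): [IRQ0] PC=1: IRET -> resume MAIN at PC=3 (depth now 0)
Event 16 (EXEC): [MAIN] PC=3: INC 5 -> ACC=11
Event 17 (EXEC): [MAIN] PC=4: INC 2 -> ACC=13
Event 18 (EXEC): [MAIN] PC=5: NOP
Event 19 (EXEC): [MAIN] PC=6: NOP

Answer: MAIN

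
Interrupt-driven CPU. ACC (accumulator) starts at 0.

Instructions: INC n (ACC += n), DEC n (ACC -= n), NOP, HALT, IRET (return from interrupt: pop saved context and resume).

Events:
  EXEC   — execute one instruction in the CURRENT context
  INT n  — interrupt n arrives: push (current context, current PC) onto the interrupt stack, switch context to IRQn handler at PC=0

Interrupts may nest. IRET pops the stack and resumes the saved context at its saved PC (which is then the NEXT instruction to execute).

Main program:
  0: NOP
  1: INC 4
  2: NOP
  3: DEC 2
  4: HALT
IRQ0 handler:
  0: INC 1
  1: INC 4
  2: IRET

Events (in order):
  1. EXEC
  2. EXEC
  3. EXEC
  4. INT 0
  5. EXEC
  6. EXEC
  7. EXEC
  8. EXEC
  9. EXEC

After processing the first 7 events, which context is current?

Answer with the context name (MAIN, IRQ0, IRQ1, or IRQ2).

Event 1 (EXEC): [MAIN] PC=0: NOP
Event 2 (EXEC): [MAIN] PC=1: INC 4 -> ACC=4
Event 3 (EXEC): [MAIN] PC=2: NOP
Event 4 (INT 0): INT 0 arrives: push (MAIN, PC=3), enter IRQ0 at PC=0 (depth now 1)
Event 5 (EXEC): [IRQ0] PC=0: INC 1 -> ACC=5
Event 6 (EXEC): [IRQ0] PC=1: INC 4 -> ACC=9
Event 7 (EXEC): [IRQ0] PC=2: IRET -> resume MAIN at PC=3 (depth now 0)

Answer: MAIN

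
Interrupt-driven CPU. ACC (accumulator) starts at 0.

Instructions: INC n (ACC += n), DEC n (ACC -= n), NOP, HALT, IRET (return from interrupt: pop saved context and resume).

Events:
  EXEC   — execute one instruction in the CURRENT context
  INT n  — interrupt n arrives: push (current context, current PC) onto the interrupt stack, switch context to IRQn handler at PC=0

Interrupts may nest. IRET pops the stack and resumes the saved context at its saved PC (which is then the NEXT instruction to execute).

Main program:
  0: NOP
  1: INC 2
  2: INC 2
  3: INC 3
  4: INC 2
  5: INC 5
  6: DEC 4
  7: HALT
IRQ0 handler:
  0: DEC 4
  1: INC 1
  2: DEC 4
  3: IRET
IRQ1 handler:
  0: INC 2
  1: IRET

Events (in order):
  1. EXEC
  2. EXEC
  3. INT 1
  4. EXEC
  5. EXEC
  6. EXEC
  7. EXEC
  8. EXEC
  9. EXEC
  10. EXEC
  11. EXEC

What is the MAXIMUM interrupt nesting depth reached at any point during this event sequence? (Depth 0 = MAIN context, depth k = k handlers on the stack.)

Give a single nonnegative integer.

Event 1 (EXEC): [MAIN] PC=0: NOP [depth=0]
Event 2 (EXEC): [MAIN] PC=1: INC 2 -> ACC=2 [depth=0]
Event 3 (INT 1): INT 1 arrives: push (MAIN, PC=2), enter IRQ1 at PC=0 (depth now 1) [depth=1]
Event 4 (EXEC): [IRQ1] PC=0: INC 2 -> ACC=4 [depth=1]
Event 5 (EXEC): [IRQ1] PC=1: IRET -> resume MAIN at PC=2 (depth now 0) [depth=0]
Event 6 (EXEC): [MAIN] PC=2: INC 2 -> ACC=6 [depth=0]
Event 7 (EXEC): [MAIN] PC=3: INC 3 -> ACC=9 [depth=0]
Event 8 (EXEC): [MAIN] PC=4: INC 2 -> ACC=11 [depth=0]
Event 9 (EXEC): [MAIN] PC=5: INC 5 -> ACC=16 [depth=0]
Event 10 (EXEC): [MAIN] PC=6: DEC 4 -> ACC=12 [depth=0]
Event 11 (EXEC): [MAIN] PC=7: HALT [depth=0]
Max depth observed: 1

Answer: 1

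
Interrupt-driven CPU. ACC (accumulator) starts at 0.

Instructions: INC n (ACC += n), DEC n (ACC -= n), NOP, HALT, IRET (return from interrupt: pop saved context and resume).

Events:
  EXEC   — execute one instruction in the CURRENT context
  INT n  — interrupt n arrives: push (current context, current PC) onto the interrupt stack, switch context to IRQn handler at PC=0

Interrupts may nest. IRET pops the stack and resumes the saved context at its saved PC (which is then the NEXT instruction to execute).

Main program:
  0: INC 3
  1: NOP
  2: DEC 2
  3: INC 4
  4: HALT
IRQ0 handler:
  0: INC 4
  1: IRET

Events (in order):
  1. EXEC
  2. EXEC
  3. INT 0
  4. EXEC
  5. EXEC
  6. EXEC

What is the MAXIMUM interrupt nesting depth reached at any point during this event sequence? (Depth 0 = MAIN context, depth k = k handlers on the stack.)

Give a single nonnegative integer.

Event 1 (EXEC): [MAIN] PC=0: INC 3 -> ACC=3 [depth=0]
Event 2 (EXEC): [MAIN] PC=1: NOP [depth=0]
Event 3 (INT 0): INT 0 arrives: push (MAIN, PC=2), enter IRQ0 at PC=0 (depth now 1) [depth=1]
Event 4 (EXEC): [IRQ0] PC=0: INC 4 -> ACC=7 [depth=1]
Event 5 (EXEC): [IRQ0] PC=1: IRET -> resume MAIN at PC=2 (depth now 0) [depth=0]
Event 6 (EXEC): [MAIN] PC=2: DEC 2 -> ACC=5 [depth=0]
Max depth observed: 1

Answer: 1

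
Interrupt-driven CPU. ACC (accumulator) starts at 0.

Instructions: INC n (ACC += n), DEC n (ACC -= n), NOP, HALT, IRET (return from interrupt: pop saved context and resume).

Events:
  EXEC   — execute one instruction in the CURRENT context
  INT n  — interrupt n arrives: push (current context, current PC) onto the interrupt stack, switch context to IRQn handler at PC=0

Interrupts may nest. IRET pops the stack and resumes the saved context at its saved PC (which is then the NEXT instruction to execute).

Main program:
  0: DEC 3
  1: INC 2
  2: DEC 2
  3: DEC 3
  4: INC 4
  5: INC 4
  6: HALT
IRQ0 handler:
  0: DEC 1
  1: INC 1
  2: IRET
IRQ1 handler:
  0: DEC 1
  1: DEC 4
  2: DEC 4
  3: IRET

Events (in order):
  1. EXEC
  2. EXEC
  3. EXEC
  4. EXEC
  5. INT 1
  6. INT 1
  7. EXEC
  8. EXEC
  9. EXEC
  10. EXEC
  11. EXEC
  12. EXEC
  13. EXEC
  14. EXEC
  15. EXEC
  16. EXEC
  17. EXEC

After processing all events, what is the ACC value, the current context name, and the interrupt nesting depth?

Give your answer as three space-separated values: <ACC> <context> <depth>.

Answer: -16 MAIN 0

Derivation:
Event 1 (EXEC): [MAIN] PC=0: DEC 3 -> ACC=-3
Event 2 (EXEC): [MAIN] PC=1: INC 2 -> ACC=-1
Event 3 (EXEC): [MAIN] PC=2: DEC 2 -> ACC=-3
Event 4 (EXEC): [MAIN] PC=3: DEC 3 -> ACC=-6
Event 5 (INT 1): INT 1 arrives: push (MAIN, PC=4), enter IRQ1 at PC=0 (depth now 1)
Event 6 (INT 1): INT 1 arrives: push (IRQ1, PC=0), enter IRQ1 at PC=0 (depth now 2)
Event 7 (EXEC): [IRQ1] PC=0: DEC 1 -> ACC=-7
Event 8 (EXEC): [IRQ1] PC=1: DEC 4 -> ACC=-11
Event 9 (EXEC): [IRQ1] PC=2: DEC 4 -> ACC=-15
Event 10 (EXEC): [IRQ1] PC=3: IRET -> resume IRQ1 at PC=0 (depth now 1)
Event 11 (EXEC): [IRQ1] PC=0: DEC 1 -> ACC=-16
Event 12 (EXEC): [IRQ1] PC=1: DEC 4 -> ACC=-20
Event 13 (EXEC): [IRQ1] PC=2: DEC 4 -> ACC=-24
Event 14 (EXEC): [IRQ1] PC=3: IRET -> resume MAIN at PC=4 (depth now 0)
Event 15 (EXEC): [MAIN] PC=4: INC 4 -> ACC=-20
Event 16 (EXEC): [MAIN] PC=5: INC 4 -> ACC=-16
Event 17 (EXEC): [MAIN] PC=6: HALT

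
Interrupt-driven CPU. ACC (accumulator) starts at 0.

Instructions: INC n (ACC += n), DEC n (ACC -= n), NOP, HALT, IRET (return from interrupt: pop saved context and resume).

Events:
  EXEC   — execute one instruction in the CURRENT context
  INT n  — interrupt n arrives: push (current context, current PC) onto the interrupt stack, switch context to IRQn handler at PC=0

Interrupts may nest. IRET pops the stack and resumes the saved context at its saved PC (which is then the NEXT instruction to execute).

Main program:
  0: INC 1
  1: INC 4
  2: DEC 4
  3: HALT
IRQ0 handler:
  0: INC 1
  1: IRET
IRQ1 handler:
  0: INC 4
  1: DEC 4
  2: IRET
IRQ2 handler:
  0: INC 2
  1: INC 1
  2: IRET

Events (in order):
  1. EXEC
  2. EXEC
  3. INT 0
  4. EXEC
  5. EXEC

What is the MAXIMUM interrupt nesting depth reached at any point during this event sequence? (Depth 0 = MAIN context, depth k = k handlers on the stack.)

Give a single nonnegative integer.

Answer: 1

Derivation:
Event 1 (EXEC): [MAIN] PC=0: INC 1 -> ACC=1 [depth=0]
Event 2 (EXEC): [MAIN] PC=1: INC 4 -> ACC=5 [depth=0]
Event 3 (INT 0): INT 0 arrives: push (MAIN, PC=2), enter IRQ0 at PC=0 (depth now 1) [depth=1]
Event 4 (EXEC): [IRQ0] PC=0: INC 1 -> ACC=6 [depth=1]
Event 5 (EXEC): [IRQ0] PC=1: IRET -> resume MAIN at PC=2 (depth now 0) [depth=0]
Max depth observed: 1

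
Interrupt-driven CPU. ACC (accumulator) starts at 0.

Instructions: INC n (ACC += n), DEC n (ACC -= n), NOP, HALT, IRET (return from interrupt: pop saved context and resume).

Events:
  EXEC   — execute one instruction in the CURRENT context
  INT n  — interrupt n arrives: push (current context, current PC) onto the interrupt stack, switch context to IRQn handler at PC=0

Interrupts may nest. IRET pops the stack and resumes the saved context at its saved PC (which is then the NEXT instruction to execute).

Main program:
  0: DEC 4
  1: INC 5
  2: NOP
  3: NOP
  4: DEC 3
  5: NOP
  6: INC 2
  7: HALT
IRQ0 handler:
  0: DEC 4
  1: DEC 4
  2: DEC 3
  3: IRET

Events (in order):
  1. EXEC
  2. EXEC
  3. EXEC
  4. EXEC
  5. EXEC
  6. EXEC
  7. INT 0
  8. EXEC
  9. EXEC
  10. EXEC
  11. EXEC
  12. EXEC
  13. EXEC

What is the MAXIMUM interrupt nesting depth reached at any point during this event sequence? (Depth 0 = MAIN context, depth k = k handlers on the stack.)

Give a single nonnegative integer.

Event 1 (EXEC): [MAIN] PC=0: DEC 4 -> ACC=-4 [depth=0]
Event 2 (EXEC): [MAIN] PC=1: INC 5 -> ACC=1 [depth=0]
Event 3 (EXEC): [MAIN] PC=2: NOP [depth=0]
Event 4 (EXEC): [MAIN] PC=3: NOP [depth=0]
Event 5 (EXEC): [MAIN] PC=4: DEC 3 -> ACC=-2 [depth=0]
Event 6 (EXEC): [MAIN] PC=5: NOP [depth=0]
Event 7 (INT 0): INT 0 arrives: push (MAIN, PC=6), enter IRQ0 at PC=0 (depth now 1) [depth=1]
Event 8 (EXEC): [IRQ0] PC=0: DEC 4 -> ACC=-6 [depth=1]
Event 9 (EXEC): [IRQ0] PC=1: DEC 4 -> ACC=-10 [depth=1]
Event 10 (EXEC): [IRQ0] PC=2: DEC 3 -> ACC=-13 [depth=1]
Event 11 (EXEC): [IRQ0] PC=3: IRET -> resume MAIN at PC=6 (depth now 0) [depth=0]
Event 12 (EXEC): [MAIN] PC=6: INC 2 -> ACC=-11 [depth=0]
Event 13 (EXEC): [MAIN] PC=7: HALT [depth=0]
Max depth observed: 1

Answer: 1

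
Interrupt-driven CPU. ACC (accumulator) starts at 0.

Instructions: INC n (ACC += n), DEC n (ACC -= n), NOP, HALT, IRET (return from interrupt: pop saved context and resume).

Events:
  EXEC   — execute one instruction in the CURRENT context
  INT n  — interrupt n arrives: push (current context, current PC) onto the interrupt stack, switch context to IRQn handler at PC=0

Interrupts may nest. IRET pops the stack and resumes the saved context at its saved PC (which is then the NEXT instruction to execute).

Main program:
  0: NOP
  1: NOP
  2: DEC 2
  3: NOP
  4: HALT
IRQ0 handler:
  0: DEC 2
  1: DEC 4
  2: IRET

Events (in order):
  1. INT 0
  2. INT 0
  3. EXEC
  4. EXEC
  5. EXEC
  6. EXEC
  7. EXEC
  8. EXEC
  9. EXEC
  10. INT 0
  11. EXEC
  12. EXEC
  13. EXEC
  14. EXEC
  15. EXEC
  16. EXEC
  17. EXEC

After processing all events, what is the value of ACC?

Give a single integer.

Event 1 (INT 0): INT 0 arrives: push (MAIN, PC=0), enter IRQ0 at PC=0 (depth now 1)
Event 2 (INT 0): INT 0 arrives: push (IRQ0, PC=0), enter IRQ0 at PC=0 (depth now 2)
Event 3 (EXEC): [IRQ0] PC=0: DEC 2 -> ACC=-2
Event 4 (EXEC): [IRQ0] PC=1: DEC 4 -> ACC=-6
Event 5 (EXEC): [IRQ0] PC=2: IRET -> resume IRQ0 at PC=0 (depth now 1)
Event 6 (EXEC): [IRQ0] PC=0: DEC 2 -> ACC=-8
Event 7 (EXEC): [IRQ0] PC=1: DEC 4 -> ACC=-12
Event 8 (EXEC): [IRQ0] PC=2: IRET -> resume MAIN at PC=0 (depth now 0)
Event 9 (EXEC): [MAIN] PC=0: NOP
Event 10 (INT 0): INT 0 arrives: push (MAIN, PC=1), enter IRQ0 at PC=0 (depth now 1)
Event 11 (EXEC): [IRQ0] PC=0: DEC 2 -> ACC=-14
Event 12 (EXEC): [IRQ0] PC=1: DEC 4 -> ACC=-18
Event 13 (EXEC): [IRQ0] PC=2: IRET -> resume MAIN at PC=1 (depth now 0)
Event 14 (EXEC): [MAIN] PC=1: NOP
Event 15 (EXEC): [MAIN] PC=2: DEC 2 -> ACC=-20
Event 16 (EXEC): [MAIN] PC=3: NOP
Event 17 (EXEC): [MAIN] PC=4: HALT

Answer: -20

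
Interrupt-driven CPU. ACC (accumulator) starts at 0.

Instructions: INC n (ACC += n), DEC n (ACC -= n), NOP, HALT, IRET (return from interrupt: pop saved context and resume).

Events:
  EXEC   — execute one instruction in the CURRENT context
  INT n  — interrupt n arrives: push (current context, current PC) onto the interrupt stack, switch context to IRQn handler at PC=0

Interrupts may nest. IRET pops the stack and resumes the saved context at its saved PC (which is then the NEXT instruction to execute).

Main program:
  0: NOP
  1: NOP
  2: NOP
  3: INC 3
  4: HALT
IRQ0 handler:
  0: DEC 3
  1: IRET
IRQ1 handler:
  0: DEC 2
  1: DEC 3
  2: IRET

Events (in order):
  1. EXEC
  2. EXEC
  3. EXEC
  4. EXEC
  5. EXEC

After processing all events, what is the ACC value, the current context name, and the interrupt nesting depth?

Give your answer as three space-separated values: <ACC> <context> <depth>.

Event 1 (EXEC): [MAIN] PC=0: NOP
Event 2 (EXEC): [MAIN] PC=1: NOP
Event 3 (EXEC): [MAIN] PC=2: NOP
Event 4 (EXEC): [MAIN] PC=3: INC 3 -> ACC=3
Event 5 (EXEC): [MAIN] PC=4: HALT

Answer: 3 MAIN 0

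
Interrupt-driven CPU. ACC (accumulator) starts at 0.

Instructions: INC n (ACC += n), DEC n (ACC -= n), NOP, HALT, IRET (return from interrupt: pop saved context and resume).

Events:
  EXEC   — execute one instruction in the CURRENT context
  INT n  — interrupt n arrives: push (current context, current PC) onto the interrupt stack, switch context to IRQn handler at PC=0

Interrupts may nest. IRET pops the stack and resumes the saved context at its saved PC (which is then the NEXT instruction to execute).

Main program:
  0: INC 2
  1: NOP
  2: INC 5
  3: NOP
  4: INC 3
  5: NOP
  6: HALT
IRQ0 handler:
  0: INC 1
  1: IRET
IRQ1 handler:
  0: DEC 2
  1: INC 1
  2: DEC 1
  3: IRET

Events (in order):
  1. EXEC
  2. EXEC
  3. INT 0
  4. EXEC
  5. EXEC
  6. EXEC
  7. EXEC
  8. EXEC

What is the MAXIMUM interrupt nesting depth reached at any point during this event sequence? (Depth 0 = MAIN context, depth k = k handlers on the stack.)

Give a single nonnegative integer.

Event 1 (EXEC): [MAIN] PC=0: INC 2 -> ACC=2 [depth=0]
Event 2 (EXEC): [MAIN] PC=1: NOP [depth=0]
Event 3 (INT 0): INT 0 arrives: push (MAIN, PC=2), enter IRQ0 at PC=0 (depth now 1) [depth=1]
Event 4 (EXEC): [IRQ0] PC=0: INC 1 -> ACC=3 [depth=1]
Event 5 (EXEC): [IRQ0] PC=1: IRET -> resume MAIN at PC=2 (depth now 0) [depth=0]
Event 6 (EXEC): [MAIN] PC=2: INC 5 -> ACC=8 [depth=0]
Event 7 (EXEC): [MAIN] PC=3: NOP [depth=0]
Event 8 (EXEC): [MAIN] PC=4: INC 3 -> ACC=11 [depth=0]
Max depth observed: 1

Answer: 1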